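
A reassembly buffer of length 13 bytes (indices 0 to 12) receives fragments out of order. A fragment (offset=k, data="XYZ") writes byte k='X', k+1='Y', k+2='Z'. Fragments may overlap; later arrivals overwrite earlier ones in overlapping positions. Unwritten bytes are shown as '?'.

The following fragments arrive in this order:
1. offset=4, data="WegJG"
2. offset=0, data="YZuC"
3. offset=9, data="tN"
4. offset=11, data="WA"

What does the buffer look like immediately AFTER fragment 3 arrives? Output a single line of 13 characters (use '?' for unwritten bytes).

Answer: YZuCWegJGtN??

Derivation:
Fragment 1: offset=4 data="WegJG" -> buffer=????WegJG????
Fragment 2: offset=0 data="YZuC" -> buffer=YZuCWegJG????
Fragment 3: offset=9 data="tN" -> buffer=YZuCWegJGtN??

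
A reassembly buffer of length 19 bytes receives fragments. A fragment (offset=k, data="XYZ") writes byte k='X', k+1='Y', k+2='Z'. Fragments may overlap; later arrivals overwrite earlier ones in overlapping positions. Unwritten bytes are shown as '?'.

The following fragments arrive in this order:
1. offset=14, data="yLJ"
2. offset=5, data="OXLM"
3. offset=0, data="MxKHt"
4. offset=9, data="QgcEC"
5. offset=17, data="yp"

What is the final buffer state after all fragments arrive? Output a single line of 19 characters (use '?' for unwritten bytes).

Fragment 1: offset=14 data="yLJ" -> buffer=??????????????yLJ??
Fragment 2: offset=5 data="OXLM" -> buffer=?????OXLM?????yLJ??
Fragment 3: offset=0 data="MxKHt" -> buffer=MxKHtOXLM?????yLJ??
Fragment 4: offset=9 data="QgcEC" -> buffer=MxKHtOXLMQgcECyLJ??
Fragment 5: offset=17 data="yp" -> buffer=MxKHtOXLMQgcECyLJyp

Answer: MxKHtOXLMQgcECyLJyp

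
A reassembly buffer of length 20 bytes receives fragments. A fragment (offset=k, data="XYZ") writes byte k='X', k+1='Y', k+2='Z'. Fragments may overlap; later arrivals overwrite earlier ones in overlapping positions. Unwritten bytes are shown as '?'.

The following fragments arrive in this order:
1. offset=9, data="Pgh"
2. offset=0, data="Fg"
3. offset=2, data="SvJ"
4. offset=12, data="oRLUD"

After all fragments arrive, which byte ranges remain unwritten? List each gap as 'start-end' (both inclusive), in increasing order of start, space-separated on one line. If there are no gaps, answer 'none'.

Answer: 5-8 17-19

Derivation:
Fragment 1: offset=9 len=3
Fragment 2: offset=0 len=2
Fragment 3: offset=2 len=3
Fragment 4: offset=12 len=5
Gaps: 5-8 17-19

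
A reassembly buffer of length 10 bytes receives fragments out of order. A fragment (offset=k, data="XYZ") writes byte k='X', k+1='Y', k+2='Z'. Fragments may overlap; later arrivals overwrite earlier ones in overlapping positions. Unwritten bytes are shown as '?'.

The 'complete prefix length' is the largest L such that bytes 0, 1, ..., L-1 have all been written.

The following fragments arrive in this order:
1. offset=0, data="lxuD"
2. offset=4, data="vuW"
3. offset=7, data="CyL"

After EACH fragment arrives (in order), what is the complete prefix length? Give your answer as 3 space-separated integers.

Answer: 4 7 10

Derivation:
Fragment 1: offset=0 data="lxuD" -> buffer=lxuD?????? -> prefix_len=4
Fragment 2: offset=4 data="vuW" -> buffer=lxuDvuW??? -> prefix_len=7
Fragment 3: offset=7 data="CyL" -> buffer=lxuDvuWCyL -> prefix_len=10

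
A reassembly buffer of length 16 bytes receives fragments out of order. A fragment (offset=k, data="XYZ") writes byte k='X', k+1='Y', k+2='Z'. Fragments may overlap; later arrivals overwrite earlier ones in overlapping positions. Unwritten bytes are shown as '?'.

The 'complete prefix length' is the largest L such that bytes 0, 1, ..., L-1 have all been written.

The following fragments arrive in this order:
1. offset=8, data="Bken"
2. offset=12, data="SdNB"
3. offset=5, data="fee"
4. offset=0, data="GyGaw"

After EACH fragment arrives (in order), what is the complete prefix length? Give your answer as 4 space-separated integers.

Answer: 0 0 0 16

Derivation:
Fragment 1: offset=8 data="Bken" -> buffer=????????Bken???? -> prefix_len=0
Fragment 2: offset=12 data="SdNB" -> buffer=????????BkenSdNB -> prefix_len=0
Fragment 3: offset=5 data="fee" -> buffer=?????feeBkenSdNB -> prefix_len=0
Fragment 4: offset=0 data="GyGaw" -> buffer=GyGawfeeBkenSdNB -> prefix_len=16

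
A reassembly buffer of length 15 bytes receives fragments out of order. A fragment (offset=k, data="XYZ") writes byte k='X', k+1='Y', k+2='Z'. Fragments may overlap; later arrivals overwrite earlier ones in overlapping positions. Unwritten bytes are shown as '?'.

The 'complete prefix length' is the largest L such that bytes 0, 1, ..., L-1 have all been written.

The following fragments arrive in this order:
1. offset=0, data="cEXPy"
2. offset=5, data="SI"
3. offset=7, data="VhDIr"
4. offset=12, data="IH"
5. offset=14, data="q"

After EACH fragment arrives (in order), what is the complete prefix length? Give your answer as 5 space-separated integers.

Answer: 5 7 12 14 15

Derivation:
Fragment 1: offset=0 data="cEXPy" -> buffer=cEXPy?????????? -> prefix_len=5
Fragment 2: offset=5 data="SI" -> buffer=cEXPySI???????? -> prefix_len=7
Fragment 3: offset=7 data="VhDIr" -> buffer=cEXPySIVhDIr??? -> prefix_len=12
Fragment 4: offset=12 data="IH" -> buffer=cEXPySIVhDIrIH? -> prefix_len=14
Fragment 5: offset=14 data="q" -> buffer=cEXPySIVhDIrIHq -> prefix_len=15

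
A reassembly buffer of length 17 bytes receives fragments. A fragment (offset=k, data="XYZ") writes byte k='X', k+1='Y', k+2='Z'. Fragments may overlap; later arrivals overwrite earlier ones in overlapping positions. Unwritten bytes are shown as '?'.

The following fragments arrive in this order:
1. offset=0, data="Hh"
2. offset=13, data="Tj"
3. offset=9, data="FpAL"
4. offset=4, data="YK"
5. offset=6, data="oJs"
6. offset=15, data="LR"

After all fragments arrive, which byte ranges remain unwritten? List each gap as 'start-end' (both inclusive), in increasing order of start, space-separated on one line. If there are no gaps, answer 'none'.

Fragment 1: offset=0 len=2
Fragment 2: offset=13 len=2
Fragment 3: offset=9 len=4
Fragment 4: offset=4 len=2
Fragment 5: offset=6 len=3
Fragment 6: offset=15 len=2
Gaps: 2-3

Answer: 2-3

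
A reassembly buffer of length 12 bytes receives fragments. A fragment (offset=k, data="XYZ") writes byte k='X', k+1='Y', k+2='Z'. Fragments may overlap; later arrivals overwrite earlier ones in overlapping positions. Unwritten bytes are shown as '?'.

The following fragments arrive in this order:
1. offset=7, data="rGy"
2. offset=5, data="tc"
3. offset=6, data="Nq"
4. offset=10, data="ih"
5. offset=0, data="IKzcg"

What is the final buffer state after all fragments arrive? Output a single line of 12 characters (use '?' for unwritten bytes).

Answer: IKzcgtNqGyih

Derivation:
Fragment 1: offset=7 data="rGy" -> buffer=???????rGy??
Fragment 2: offset=5 data="tc" -> buffer=?????tcrGy??
Fragment 3: offset=6 data="Nq" -> buffer=?????tNqGy??
Fragment 4: offset=10 data="ih" -> buffer=?????tNqGyih
Fragment 5: offset=0 data="IKzcg" -> buffer=IKzcgtNqGyih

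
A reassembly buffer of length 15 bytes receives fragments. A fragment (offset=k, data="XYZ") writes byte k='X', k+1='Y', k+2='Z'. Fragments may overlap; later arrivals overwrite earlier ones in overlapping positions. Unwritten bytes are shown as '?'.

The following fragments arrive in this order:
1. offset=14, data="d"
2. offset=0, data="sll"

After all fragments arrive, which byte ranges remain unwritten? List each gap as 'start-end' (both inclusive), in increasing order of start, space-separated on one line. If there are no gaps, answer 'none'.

Answer: 3-13

Derivation:
Fragment 1: offset=14 len=1
Fragment 2: offset=0 len=3
Gaps: 3-13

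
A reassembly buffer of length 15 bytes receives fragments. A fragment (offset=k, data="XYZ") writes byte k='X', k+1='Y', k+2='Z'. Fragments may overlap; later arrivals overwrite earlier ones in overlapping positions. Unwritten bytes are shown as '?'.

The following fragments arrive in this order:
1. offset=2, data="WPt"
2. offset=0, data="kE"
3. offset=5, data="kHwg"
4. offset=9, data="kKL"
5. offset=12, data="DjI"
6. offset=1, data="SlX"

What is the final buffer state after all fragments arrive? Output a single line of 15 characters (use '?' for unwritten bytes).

Fragment 1: offset=2 data="WPt" -> buffer=??WPt??????????
Fragment 2: offset=0 data="kE" -> buffer=kEWPt??????????
Fragment 3: offset=5 data="kHwg" -> buffer=kEWPtkHwg??????
Fragment 4: offset=9 data="kKL" -> buffer=kEWPtkHwgkKL???
Fragment 5: offset=12 data="DjI" -> buffer=kEWPtkHwgkKLDjI
Fragment 6: offset=1 data="SlX" -> buffer=kSlXtkHwgkKLDjI

Answer: kSlXtkHwgkKLDjI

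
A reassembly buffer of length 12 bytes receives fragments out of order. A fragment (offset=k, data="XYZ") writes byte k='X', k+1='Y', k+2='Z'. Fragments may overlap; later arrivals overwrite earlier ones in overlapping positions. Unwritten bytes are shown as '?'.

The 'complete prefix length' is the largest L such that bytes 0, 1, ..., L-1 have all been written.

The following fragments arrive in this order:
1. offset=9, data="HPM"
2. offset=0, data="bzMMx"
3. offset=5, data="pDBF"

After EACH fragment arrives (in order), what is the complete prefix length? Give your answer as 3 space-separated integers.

Fragment 1: offset=9 data="HPM" -> buffer=?????????HPM -> prefix_len=0
Fragment 2: offset=0 data="bzMMx" -> buffer=bzMMx????HPM -> prefix_len=5
Fragment 3: offset=5 data="pDBF" -> buffer=bzMMxpDBFHPM -> prefix_len=12

Answer: 0 5 12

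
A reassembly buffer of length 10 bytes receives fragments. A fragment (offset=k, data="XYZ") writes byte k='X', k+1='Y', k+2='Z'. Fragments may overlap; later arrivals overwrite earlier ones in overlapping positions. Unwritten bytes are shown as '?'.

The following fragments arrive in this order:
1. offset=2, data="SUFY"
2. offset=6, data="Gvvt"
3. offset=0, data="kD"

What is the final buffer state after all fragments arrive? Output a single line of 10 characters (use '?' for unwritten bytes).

Fragment 1: offset=2 data="SUFY" -> buffer=??SUFY????
Fragment 2: offset=6 data="Gvvt" -> buffer=??SUFYGvvt
Fragment 3: offset=0 data="kD" -> buffer=kDSUFYGvvt

Answer: kDSUFYGvvt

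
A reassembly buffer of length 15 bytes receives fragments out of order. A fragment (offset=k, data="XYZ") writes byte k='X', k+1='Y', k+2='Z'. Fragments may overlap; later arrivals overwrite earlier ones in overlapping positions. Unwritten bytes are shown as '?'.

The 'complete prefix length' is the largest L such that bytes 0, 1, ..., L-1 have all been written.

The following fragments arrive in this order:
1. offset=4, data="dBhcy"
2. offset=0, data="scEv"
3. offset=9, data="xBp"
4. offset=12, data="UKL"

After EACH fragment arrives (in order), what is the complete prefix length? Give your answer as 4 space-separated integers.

Answer: 0 9 12 15

Derivation:
Fragment 1: offset=4 data="dBhcy" -> buffer=????dBhcy?????? -> prefix_len=0
Fragment 2: offset=0 data="scEv" -> buffer=scEvdBhcy?????? -> prefix_len=9
Fragment 3: offset=9 data="xBp" -> buffer=scEvdBhcyxBp??? -> prefix_len=12
Fragment 4: offset=12 data="UKL" -> buffer=scEvdBhcyxBpUKL -> prefix_len=15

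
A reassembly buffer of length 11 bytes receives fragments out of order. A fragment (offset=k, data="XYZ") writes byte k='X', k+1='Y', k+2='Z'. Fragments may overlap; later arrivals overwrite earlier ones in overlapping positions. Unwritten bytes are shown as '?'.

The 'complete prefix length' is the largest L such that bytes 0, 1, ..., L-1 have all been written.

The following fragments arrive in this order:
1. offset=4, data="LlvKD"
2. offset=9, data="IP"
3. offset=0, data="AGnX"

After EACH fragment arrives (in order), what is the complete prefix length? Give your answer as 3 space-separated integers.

Answer: 0 0 11

Derivation:
Fragment 1: offset=4 data="LlvKD" -> buffer=????LlvKD?? -> prefix_len=0
Fragment 2: offset=9 data="IP" -> buffer=????LlvKDIP -> prefix_len=0
Fragment 3: offset=0 data="AGnX" -> buffer=AGnXLlvKDIP -> prefix_len=11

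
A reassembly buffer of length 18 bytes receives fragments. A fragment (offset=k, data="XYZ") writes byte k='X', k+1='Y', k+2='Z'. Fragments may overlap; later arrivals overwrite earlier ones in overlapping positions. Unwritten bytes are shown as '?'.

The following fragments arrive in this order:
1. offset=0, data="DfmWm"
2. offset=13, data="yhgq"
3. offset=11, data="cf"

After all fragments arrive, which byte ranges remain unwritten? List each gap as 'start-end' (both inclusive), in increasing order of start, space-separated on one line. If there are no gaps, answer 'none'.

Fragment 1: offset=0 len=5
Fragment 2: offset=13 len=4
Fragment 3: offset=11 len=2
Gaps: 5-10 17-17

Answer: 5-10 17-17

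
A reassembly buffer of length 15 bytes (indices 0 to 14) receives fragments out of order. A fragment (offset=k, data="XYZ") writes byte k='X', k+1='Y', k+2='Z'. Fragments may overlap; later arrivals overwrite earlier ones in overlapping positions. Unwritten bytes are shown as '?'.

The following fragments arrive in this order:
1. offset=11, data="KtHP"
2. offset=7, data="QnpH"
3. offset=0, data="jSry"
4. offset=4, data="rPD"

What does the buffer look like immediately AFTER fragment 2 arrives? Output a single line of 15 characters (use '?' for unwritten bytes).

Fragment 1: offset=11 data="KtHP" -> buffer=???????????KtHP
Fragment 2: offset=7 data="QnpH" -> buffer=???????QnpHKtHP

Answer: ???????QnpHKtHP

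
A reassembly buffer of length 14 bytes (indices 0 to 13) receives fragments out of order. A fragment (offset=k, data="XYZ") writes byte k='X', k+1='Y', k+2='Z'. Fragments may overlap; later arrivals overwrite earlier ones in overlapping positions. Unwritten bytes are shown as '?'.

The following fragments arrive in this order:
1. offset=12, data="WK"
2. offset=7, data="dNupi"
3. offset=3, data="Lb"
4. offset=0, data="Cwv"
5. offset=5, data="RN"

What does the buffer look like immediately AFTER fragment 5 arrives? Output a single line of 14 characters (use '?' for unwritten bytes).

Fragment 1: offset=12 data="WK" -> buffer=????????????WK
Fragment 2: offset=7 data="dNupi" -> buffer=???????dNupiWK
Fragment 3: offset=3 data="Lb" -> buffer=???Lb??dNupiWK
Fragment 4: offset=0 data="Cwv" -> buffer=CwvLb??dNupiWK
Fragment 5: offset=5 data="RN" -> buffer=CwvLbRNdNupiWK

Answer: CwvLbRNdNupiWK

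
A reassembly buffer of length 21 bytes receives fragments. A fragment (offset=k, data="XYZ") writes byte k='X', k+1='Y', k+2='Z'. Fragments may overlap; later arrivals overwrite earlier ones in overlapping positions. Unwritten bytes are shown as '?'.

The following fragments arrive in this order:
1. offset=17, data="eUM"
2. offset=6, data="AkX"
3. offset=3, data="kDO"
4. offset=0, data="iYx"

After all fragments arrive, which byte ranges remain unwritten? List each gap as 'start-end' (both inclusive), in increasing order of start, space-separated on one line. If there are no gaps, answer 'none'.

Answer: 9-16 20-20

Derivation:
Fragment 1: offset=17 len=3
Fragment 2: offset=6 len=3
Fragment 3: offset=3 len=3
Fragment 4: offset=0 len=3
Gaps: 9-16 20-20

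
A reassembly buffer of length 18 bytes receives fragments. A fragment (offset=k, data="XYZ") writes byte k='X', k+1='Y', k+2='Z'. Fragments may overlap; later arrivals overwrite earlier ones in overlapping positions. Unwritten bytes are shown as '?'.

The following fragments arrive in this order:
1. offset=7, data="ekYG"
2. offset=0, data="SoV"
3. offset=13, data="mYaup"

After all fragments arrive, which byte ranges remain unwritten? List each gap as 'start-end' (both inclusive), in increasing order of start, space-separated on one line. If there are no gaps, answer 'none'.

Fragment 1: offset=7 len=4
Fragment 2: offset=0 len=3
Fragment 3: offset=13 len=5
Gaps: 3-6 11-12

Answer: 3-6 11-12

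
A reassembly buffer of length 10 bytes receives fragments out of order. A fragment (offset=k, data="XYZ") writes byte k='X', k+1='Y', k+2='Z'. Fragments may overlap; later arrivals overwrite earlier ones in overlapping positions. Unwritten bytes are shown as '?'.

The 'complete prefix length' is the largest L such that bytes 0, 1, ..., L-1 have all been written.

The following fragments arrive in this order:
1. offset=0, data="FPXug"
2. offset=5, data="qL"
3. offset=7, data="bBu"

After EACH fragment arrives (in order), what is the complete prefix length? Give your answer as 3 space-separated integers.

Fragment 1: offset=0 data="FPXug" -> buffer=FPXug????? -> prefix_len=5
Fragment 2: offset=5 data="qL" -> buffer=FPXugqL??? -> prefix_len=7
Fragment 3: offset=7 data="bBu" -> buffer=FPXugqLbBu -> prefix_len=10

Answer: 5 7 10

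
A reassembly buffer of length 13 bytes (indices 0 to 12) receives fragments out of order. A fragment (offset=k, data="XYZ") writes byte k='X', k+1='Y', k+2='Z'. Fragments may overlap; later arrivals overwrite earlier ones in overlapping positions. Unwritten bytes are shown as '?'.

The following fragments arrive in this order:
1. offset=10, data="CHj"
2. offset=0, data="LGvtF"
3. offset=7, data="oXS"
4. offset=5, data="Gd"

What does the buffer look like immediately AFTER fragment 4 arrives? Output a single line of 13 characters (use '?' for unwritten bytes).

Fragment 1: offset=10 data="CHj" -> buffer=??????????CHj
Fragment 2: offset=0 data="LGvtF" -> buffer=LGvtF?????CHj
Fragment 3: offset=7 data="oXS" -> buffer=LGvtF??oXSCHj
Fragment 4: offset=5 data="Gd" -> buffer=LGvtFGdoXSCHj

Answer: LGvtFGdoXSCHj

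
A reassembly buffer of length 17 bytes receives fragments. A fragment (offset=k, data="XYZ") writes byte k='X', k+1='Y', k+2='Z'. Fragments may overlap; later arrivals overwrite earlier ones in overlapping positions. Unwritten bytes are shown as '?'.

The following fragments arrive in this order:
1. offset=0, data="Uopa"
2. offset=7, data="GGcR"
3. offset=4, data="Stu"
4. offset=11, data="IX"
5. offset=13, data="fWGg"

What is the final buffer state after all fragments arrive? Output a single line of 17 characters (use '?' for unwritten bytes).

Fragment 1: offset=0 data="Uopa" -> buffer=Uopa?????????????
Fragment 2: offset=7 data="GGcR" -> buffer=Uopa???GGcR??????
Fragment 3: offset=4 data="Stu" -> buffer=UopaStuGGcR??????
Fragment 4: offset=11 data="IX" -> buffer=UopaStuGGcRIX????
Fragment 5: offset=13 data="fWGg" -> buffer=UopaStuGGcRIXfWGg

Answer: UopaStuGGcRIXfWGg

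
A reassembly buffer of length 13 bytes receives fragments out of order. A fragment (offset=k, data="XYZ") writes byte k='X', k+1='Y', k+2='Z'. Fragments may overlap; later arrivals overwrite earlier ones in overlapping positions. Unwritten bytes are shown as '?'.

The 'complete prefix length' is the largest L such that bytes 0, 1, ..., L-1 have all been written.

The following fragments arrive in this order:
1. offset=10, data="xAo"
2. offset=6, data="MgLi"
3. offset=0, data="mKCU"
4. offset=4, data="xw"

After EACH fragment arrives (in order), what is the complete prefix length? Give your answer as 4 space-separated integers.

Answer: 0 0 4 13

Derivation:
Fragment 1: offset=10 data="xAo" -> buffer=??????????xAo -> prefix_len=0
Fragment 2: offset=6 data="MgLi" -> buffer=??????MgLixAo -> prefix_len=0
Fragment 3: offset=0 data="mKCU" -> buffer=mKCU??MgLixAo -> prefix_len=4
Fragment 4: offset=4 data="xw" -> buffer=mKCUxwMgLixAo -> prefix_len=13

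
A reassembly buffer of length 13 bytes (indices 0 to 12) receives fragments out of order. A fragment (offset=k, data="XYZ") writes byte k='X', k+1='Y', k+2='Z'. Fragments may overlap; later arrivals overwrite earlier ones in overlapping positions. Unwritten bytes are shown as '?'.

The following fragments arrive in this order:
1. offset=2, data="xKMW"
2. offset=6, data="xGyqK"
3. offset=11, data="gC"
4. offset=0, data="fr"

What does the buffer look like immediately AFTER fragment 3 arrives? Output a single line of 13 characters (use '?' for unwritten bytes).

Fragment 1: offset=2 data="xKMW" -> buffer=??xKMW???????
Fragment 2: offset=6 data="xGyqK" -> buffer=??xKMWxGyqK??
Fragment 3: offset=11 data="gC" -> buffer=??xKMWxGyqKgC

Answer: ??xKMWxGyqKgC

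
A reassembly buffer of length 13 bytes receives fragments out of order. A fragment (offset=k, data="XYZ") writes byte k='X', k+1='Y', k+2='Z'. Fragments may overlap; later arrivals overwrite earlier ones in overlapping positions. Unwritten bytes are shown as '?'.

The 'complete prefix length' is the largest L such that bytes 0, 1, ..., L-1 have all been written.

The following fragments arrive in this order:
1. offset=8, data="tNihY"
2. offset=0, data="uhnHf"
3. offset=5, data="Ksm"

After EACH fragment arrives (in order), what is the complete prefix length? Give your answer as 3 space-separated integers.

Answer: 0 5 13

Derivation:
Fragment 1: offset=8 data="tNihY" -> buffer=????????tNihY -> prefix_len=0
Fragment 2: offset=0 data="uhnHf" -> buffer=uhnHf???tNihY -> prefix_len=5
Fragment 3: offset=5 data="Ksm" -> buffer=uhnHfKsmtNihY -> prefix_len=13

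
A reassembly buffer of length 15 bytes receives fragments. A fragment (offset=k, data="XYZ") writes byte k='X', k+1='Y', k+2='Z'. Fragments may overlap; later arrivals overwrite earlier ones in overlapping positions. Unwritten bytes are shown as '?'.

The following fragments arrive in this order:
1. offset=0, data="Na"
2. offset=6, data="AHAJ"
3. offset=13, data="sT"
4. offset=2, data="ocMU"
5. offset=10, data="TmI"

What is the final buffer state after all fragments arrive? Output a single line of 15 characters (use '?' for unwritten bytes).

Answer: NaocMUAHAJTmIsT

Derivation:
Fragment 1: offset=0 data="Na" -> buffer=Na?????????????
Fragment 2: offset=6 data="AHAJ" -> buffer=Na????AHAJ?????
Fragment 3: offset=13 data="sT" -> buffer=Na????AHAJ???sT
Fragment 4: offset=2 data="ocMU" -> buffer=NaocMUAHAJ???sT
Fragment 5: offset=10 data="TmI" -> buffer=NaocMUAHAJTmIsT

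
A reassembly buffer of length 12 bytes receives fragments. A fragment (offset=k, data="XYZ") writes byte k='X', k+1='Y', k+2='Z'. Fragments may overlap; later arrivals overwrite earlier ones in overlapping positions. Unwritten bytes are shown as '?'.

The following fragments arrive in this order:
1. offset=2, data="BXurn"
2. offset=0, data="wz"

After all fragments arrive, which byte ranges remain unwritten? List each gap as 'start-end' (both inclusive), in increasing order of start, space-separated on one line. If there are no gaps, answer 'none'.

Answer: 7-11

Derivation:
Fragment 1: offset=2 len=5
Fragment 2: offset=0 len=2
Gaps: 7-11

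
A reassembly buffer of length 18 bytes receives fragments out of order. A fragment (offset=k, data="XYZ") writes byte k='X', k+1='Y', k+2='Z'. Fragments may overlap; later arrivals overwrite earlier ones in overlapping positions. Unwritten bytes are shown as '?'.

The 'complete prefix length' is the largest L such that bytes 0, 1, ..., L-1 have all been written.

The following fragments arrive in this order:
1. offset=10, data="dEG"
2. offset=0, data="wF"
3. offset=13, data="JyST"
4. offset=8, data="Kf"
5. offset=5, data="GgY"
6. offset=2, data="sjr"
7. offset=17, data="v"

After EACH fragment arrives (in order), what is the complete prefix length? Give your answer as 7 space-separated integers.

Answer: 0 2 2 2 2 17 18

Derivation:
Fragment 1: offset=10 data="dEG" -> buffer=??????????dEG????? -> prefix_len=0
Fragment 2: offset=0 data="wF" -> buffer=wF????????dEG????? -> prefix_len=2
Fragment 3: offset=13 data="JyST" -> buffer=wF????????dEGJyST? -> prefix_len=2
Fragment 4: offset=8 data="Kf" -> buffer=wF??????KfdEGJyST? -> prefix_len=2
Fragment 5: offset=5 data="GgY" -> buffer=wF???GgYKfdEGJyST? -> prefix_len=2
Fragment 6: offset=2 data="sjr" -> buffer=wFsjrGgYKfdEGJyST? -> prefix_len=17
Fragment 7: offset=17 data="v" -> buffer=wFsjrGgYKfdEGJySTv -> prefix_len=18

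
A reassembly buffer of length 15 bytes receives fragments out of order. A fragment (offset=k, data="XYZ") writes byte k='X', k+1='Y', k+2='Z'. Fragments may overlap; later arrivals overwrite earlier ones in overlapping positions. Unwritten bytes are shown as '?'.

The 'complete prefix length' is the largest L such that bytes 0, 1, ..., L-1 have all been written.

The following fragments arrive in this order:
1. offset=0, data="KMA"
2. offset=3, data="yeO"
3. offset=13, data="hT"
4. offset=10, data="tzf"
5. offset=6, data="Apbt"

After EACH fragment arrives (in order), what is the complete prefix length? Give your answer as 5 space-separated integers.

Answer: 3 6 6 6 15

Derivation:
Fragment 1: offset=0 data="KMA" -> buffer=KMA???????????? -> prefix_len=3
Fragment 2: offset=3 data="yeO" -> buffer=KMAyeO????????? -> prefix_len=6
Fragment 3: offset=13 data="hT" -> buffer=KMAyeO???????hT -> prefix_len=6
Fragment 4: offset=10 data="tzf" -> buffer=KMAyeO????tzfhT -> prefix_len=6
Fragment 5: offset=6 data="Apbt" -> buffer=KMAyeOApbttzfhT -> prefix_len=15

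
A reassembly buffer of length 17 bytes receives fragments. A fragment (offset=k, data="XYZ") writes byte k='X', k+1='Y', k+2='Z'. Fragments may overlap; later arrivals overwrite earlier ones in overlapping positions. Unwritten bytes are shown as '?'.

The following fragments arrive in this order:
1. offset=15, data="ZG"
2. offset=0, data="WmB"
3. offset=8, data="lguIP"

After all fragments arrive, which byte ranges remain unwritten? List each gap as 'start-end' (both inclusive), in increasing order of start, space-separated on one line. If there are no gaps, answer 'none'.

Fragment 1: offset=15 len=2
Fragment 2: offset=0 len=3
Fragment 3: offset=8 len=5
Gaps: 3-7 13-14

Answer: 3-7 13-14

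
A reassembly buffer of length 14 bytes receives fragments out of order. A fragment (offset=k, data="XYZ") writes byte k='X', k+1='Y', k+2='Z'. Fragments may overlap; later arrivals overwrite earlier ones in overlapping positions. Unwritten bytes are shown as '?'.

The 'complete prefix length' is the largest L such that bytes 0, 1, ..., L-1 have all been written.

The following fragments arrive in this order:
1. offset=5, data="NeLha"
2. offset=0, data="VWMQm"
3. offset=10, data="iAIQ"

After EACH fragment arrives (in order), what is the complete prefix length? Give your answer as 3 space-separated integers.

Fragment 1: offset=5 data="NeLha" -> buffer=?????NeLha???? -> prefix_len=0
Fragment 2: offset=0 data="VWMQm" -> buffer=VWMQmNeLha???? -> prefix_len=10
Fragment 3: offset=10 data="iAIQ" -> buffer=VWMQmNeLhaiAIQ -> prefix_len=14

Answer: 0 10 14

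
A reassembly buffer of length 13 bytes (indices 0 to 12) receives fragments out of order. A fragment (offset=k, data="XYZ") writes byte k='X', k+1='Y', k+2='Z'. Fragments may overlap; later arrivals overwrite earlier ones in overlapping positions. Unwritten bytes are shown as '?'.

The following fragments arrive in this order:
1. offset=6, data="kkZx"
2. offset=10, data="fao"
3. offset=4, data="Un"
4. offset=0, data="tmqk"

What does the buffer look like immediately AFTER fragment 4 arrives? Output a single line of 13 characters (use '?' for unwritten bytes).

Fragment 1: offset=6 data="kkZx" -> buffer=??????kkZx???
Fragment 2: offset=10 data="fao" -> buffer=??????kkZxfao
Fragment 3: offset=4 data="Un" -> buffer=????UnkkZxfao
Fragment 4: offset=0 data="tmqk" -> buffer=tmqkUnkkZxfao

Answer: tmqkUnkkZxfao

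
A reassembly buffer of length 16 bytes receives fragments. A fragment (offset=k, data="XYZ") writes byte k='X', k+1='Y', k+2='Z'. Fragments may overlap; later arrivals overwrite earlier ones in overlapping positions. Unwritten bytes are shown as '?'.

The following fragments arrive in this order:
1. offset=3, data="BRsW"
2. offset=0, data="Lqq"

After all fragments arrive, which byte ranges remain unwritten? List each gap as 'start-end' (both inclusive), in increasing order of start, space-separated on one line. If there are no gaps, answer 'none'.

Answer: 7-15

Derivation:
Fragment 1: offset=3 len=4
Fragment 2: offset=0 len=3
Gaps: 7-15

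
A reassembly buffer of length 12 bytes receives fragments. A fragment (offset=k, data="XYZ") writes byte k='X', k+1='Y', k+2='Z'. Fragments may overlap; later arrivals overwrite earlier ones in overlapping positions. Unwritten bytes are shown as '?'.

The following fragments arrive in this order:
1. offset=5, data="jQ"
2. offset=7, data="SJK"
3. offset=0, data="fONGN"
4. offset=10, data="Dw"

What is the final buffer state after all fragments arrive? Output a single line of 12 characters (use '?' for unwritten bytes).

Fragment 1: offset=5 data="jQ" -> buffer=?????jQ?????
Fragment 2: offset=7 data="SJK" -> buffer=?????jQSJK??
Fragment 3: offset=0 data="fONGN" -> buffer=fONGNjQSJK??
Fragment 4: offset=10 data="Dw" -> buffer=fONGNjQSJKDw

Answer: fONGNjQSJKDw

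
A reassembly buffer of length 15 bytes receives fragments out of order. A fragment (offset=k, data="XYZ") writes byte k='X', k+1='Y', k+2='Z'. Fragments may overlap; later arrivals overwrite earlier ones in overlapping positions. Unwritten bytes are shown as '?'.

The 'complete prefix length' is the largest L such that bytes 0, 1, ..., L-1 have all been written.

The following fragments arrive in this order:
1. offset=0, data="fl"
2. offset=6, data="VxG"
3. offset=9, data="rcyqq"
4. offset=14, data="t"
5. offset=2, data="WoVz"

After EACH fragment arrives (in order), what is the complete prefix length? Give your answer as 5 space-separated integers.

Answer: 2 2 2 2 15

Derivation:
Fragment 1: offset=0 data="fl" -> buffer=fl????????????? -> prefix_len=2
Fragment 2: offset=6 data="VxG" -> buffer=fl????VxG?????? -> prefix_len=2
Fragment 3: offset=9 data="rcyqq" -> buffer=fl????VxGrcyqq? -> prefix_len=2
Fragment 4: offset=14 data="t" -> buffer=fl????VxGrcyqqt -> prefix_len=2
Fragment 5: offset=2 data="WoVz" -> buffer=flWoVzVxGrcyqqt -> prefix_len=15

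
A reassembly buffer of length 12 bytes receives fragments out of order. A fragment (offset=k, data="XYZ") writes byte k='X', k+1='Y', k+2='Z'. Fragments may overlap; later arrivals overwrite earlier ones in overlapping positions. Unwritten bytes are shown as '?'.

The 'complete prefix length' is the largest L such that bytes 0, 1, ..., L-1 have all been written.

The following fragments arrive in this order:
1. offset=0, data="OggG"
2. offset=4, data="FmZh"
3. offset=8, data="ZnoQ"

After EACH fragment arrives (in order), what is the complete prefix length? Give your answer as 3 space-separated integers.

Answer: 4 8 12

Derivation:
Fragment 1: offset=0 data="OggG" -> buffer=OggG???????? -> prefix_len=4
Fragment 2: offset=4 data="FmZh" -> buffer=OggGFmZh???? -> prefix_len=8
Fragment 3: offset=8 data="ZnoQ" -> buffer=OggGFmZhZnoQ -> prefix_len=12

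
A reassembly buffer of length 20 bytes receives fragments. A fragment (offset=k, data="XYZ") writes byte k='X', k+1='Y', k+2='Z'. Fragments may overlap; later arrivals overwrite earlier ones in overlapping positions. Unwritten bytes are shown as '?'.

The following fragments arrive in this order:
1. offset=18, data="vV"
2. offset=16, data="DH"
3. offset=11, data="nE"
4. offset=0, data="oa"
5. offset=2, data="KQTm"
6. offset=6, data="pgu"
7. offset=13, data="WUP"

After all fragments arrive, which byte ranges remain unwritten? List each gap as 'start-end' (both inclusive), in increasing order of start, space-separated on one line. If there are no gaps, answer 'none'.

Answer: 9-10

Derivation:
Fragment 1: offset=18 len=2
Fragment 2: offset=16 len=2
Fragment 3: offset=11 len=2
Fragment 4: offset=0 len=2
Fragment 5: offset=2 len=4
Fragment 6: offset=6 len=3
Fragment 7: offset=13 len=3
Gaps: 9-10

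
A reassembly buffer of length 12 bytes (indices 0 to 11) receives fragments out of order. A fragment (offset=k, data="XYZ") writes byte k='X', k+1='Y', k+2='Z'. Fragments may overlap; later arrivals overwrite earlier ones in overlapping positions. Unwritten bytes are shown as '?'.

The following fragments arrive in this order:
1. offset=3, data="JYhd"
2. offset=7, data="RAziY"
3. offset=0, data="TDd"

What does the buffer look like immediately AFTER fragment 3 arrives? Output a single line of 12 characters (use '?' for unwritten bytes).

Fragment 1: offset=3 data="JYhd" -> buffer=???JYhd?????
Fragment 2: offset=7 data="RAziY" -> buffer=???JYhdRAziY
Fragment 3: offset=0 data="TDd" -> buffer=TDdJYhdRAziY

Answer: TDdJYhdRAziY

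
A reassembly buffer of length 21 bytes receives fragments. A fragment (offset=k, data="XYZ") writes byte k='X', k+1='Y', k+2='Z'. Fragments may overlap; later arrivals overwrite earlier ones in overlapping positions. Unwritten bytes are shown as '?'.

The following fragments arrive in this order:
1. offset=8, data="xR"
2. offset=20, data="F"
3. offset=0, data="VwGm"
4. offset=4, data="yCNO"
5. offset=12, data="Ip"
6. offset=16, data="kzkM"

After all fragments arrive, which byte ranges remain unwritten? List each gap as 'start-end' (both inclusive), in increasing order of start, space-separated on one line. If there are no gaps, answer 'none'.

Answer: 10-11 14-15

Derivation:
Fragment 1: offset=8 len=2
Fragment 2: offset=20 len=1
Fragment 3: offset=0 len=4
Fragment 4: offset=4 len=4
Fragment 5: offset=12 len=2
Fragment 6: offset=16 len=4
Gaps: 10-11 14-15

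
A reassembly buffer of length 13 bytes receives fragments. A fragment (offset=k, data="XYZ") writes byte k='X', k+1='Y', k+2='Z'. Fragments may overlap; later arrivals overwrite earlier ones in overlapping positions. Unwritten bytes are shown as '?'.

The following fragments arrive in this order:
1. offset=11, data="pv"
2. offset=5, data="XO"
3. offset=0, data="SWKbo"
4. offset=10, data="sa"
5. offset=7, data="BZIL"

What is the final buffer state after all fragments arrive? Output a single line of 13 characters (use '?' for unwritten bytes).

Answer: SWKboXOBZILav

Derivation:
Fragment 1: offset=11 data="pv" -> buffer=???????????pv
Fragment 2: offset=5 data="XO" -> buffer=?????XO????pv
Fragment 3: offset=0 data="SWKbo" -> buffer=SWKboXO????pv
Fragment 4: offset=10 data="sa" -> buffer=SWKboXO???sav
Fragment 5: offset=7 data="BZIL" -> buffer=SWKboXOBZILav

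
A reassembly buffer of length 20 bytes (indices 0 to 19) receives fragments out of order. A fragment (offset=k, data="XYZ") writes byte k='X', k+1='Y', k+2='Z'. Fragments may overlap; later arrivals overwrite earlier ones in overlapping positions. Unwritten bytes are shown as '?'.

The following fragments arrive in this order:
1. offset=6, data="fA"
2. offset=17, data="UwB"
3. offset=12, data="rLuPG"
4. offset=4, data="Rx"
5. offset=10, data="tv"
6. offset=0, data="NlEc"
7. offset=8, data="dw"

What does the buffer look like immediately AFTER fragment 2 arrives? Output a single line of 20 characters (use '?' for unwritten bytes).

Fragment 1: offset=6 data="fA" -> buffer=??????fA????????????
Fragment 2: offset=17 data="UwB" -> buffer=??????fA?????????UwB

Answer: ??????fA?????????UwB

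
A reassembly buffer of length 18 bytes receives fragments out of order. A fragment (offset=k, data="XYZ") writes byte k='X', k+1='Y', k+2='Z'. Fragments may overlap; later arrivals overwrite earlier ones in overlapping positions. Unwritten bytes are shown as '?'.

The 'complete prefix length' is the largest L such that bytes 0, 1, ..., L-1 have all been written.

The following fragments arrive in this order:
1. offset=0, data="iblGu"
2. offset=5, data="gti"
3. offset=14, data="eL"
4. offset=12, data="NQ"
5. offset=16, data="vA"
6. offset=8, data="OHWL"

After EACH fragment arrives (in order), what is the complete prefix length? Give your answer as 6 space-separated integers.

Fragment 1: offset=0 data="iblGu" -> buffer=iblGu????????????? -> prefix_len=5
Fragment 2: offset=5 data="gti" -> buffer=iblGugti?????????? -> prefix_len=8
Fragment 3: offset=14 data="eL" -> buffer=iblGugti??????eL?? -> prefix_len=8
Fragment 4: offset=12 data="NQ" -> buffer=iblGugti????NQeL?? -> prefix_len=8
Fragment 5: offset=16 data="vA" -> buffer=iblGugti????NQeLvA -> prefix_len=8
Fragment 6: offset=8 data="OHWL" -> buffer=iblGugtiOHWLNQeLvA -> prefix_len=18

Answer: 5 8 8 8 8 18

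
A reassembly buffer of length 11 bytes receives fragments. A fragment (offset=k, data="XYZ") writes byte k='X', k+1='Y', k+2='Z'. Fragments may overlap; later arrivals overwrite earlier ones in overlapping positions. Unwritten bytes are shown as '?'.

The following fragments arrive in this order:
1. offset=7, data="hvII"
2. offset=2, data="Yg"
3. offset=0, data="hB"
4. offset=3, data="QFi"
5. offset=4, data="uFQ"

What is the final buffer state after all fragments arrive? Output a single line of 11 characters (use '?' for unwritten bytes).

Answer: hBYQuFQhvII

Derivation:
Fragment 1: offset=7 data="hvII" -> buffer=???????hvII
Fragment 2: offset=2 data="Yg" -> buffer=??Yg???hvII
Fragment 3: offset=0 data="hB" -> buffer=hBYg???hvII
Fragment 4: offset=3 data="QFi" -> buffer=hBYQFi?hvII
Fragment 5: offset=4 data="uFQ" -> buffer=hBYQuFQhvII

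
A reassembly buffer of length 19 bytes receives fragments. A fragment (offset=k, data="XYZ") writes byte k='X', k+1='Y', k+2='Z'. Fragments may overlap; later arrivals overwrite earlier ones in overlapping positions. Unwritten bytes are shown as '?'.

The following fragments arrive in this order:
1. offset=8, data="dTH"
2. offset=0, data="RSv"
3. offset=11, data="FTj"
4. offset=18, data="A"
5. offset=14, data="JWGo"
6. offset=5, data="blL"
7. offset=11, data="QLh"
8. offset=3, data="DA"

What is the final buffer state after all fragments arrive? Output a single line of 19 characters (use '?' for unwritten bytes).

Answer: RSvDAblLdTHQLhJWGoA

Derivation:
Fragment 1: offset=8 data="dTH" -> buffer=????????dTH????????
Fragment 2: offset=0 data="RSv" -> buffer=RSv?????dTH????????
Fragment 3: offset=11 data="FTj" -> buffer=RSv?????dTHFTj?????
Fragment 4: offset=18 data="A" -> buffer=RSv?????dTHFTj????A
Fragment 5: offset=14 data="JWGo" -> buffer=RSv?????dTHFTjJWGoA
Fragment 6: offset=5 data="blL" -> buffer=RSv??blLdTHFTjJWGoA
Fragment 7: offset=11 data="QLh" -> buffer=RSv??blLdTHQLhJWGoA
Fragment 8: offset=3 data="DA" -> buffer=RSvDAblLdTHQLhJWGoA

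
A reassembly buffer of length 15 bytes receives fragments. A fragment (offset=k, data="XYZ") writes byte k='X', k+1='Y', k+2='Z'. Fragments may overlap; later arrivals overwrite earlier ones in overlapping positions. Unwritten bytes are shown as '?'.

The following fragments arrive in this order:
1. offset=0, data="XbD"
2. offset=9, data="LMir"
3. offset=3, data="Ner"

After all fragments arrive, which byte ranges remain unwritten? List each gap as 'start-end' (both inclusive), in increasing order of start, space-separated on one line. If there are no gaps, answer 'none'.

Fragment 1: offset=0 len=3
Fragment 2: offset=9 len=4
Fragment 3: offset=3 len=3
Gaps: 6-8 13-14

Answer: 6-8 13-14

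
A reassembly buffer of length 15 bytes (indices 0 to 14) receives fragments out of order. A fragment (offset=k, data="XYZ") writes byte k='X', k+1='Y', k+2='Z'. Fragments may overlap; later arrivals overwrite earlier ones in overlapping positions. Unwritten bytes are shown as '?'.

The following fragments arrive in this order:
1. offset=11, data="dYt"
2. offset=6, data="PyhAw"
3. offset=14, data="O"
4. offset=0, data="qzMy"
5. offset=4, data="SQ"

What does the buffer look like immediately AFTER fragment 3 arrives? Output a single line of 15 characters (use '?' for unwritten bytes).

Answer: ??????PyhAwdYtO

Derivation:
Fragment 1: offset=11 data="dYt" -> buffer=???????????dYt?
Fragment 2: offset=6 data="PyhAw" -> buffer=??????PyhAwdYt?
Fragment 3: offset=14 data="O" -> buffer=??????PyhAwdYtO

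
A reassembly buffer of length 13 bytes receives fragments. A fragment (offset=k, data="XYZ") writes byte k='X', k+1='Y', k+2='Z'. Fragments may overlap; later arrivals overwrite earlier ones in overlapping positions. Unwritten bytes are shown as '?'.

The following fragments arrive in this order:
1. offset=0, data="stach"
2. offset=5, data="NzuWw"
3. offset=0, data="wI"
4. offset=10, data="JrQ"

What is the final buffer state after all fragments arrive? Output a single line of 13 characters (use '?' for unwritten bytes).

Fragment 1: offset=0 data="stach" -> buffer=stach????????
Fragment 2: offset=5 data="NzuWw" -> buffer=stachNzuWw???
Fragment 3: offset=0 data="wI" -> buffer=wIachNzuWw???
Fragment 4: offset=10 data="JrQ" -> buffer=wIachNzuWwJrQ

Answer: wIachNzuWwJrQ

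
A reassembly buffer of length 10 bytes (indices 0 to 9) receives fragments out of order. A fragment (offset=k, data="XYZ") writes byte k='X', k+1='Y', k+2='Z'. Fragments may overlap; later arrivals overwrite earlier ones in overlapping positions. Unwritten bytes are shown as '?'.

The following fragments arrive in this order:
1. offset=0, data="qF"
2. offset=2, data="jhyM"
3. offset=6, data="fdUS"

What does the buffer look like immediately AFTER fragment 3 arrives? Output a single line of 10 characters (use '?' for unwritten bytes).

Answer: qFjhyMfdUS

Derivation:
Fragment 1: offset=0 data="qF" -> buffer=qF????????
Fragment 2: offset=2 data="jhyM" -> buffer=qFjhyM????
Fragment 3: offset=6 data="fdUS" -> buffer=qFjhyMfdUS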